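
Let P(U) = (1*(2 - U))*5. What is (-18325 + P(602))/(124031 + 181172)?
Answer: -21325/305203 ≈ -0.069872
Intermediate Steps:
P(U) = 10 - 5*U (P(U) = (2 - U)*5 = 10 - 5*U)
(-18325 + P(602))/(124031 + 181172) = (-18325 + (10 - 5*602))/(124031 + 181172) = (-18325 + (10 - 3010))/305203 = (-18325 - 3000)*(1/305203) = -21325*1/305203 = -21325/305203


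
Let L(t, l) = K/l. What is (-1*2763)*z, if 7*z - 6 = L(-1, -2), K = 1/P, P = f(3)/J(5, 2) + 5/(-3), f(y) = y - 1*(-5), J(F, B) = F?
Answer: -74601/14 ≈ -5328.6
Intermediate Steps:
f(y) = 5 + y (f(y) = y + 5 = 5 + y)
P = -1/15 (P = (5 + 3)/5 + 5/(-3) = 8*(⅕) + 5*(-⅓) = 8/5 - 5/3 = -1/15 ≈ -0.066667)
K = -15 (K = 1/(-1/15) = -15)
L(t, l) = -15/l
z = 27/14 (z = 6/7 + (-15/(-2))/7 = 6/7 + (-15*(-½))/7 = 6/7 + (⅐)*(15/2) = 6/7 + 15/14 = 27/14 ≈ 1.9286)
(-1*2763)*z = -1*2763*(27/14) = -2763*27/14 = -74601/14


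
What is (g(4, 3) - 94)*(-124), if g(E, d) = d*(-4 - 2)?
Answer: 13888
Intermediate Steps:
g(E, d) = -6*d (g(E, d) = d*(-6) = -6*d)
(g(4, 3) - 94)*(-124) = (-6*3 - 94)*(-124) = (-18 - 94)*(-124) = -112*(-124) = 13888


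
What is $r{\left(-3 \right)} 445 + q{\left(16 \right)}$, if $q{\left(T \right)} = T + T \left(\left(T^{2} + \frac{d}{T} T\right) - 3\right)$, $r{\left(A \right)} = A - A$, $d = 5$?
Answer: $4144$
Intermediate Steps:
$r{\left(A \right)} = 0$
$q{\left(T \right)} = T + T \left(2 + T^{2}\right)$ ($q{\left(T \right)} = T + T \left(\left(T^{2} + \frac{5}{T} T\right) - 3\right) = T + T \left(\left(T^{2} + 5\right) - 3\right) = T + T \left(\left(5 + T^{2}\right) - 3\right) = T + T \left(2 + T^{2}\right)$)
$r{\left(-3 \right)} 445 + q{\left(16 \right)} = 0 \cdot 445 + 16 \left(3 + 16^{2}\right) = 0 + 16 \left(3 + 256\right) = 0 + 16 \cdot 259 = 0 + 4144 = 4144$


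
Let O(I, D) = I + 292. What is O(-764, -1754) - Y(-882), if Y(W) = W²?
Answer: -778396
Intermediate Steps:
O(I, D) = 292 + I
O(-764, -1754) - Y(-882) = (292 - 764) - 1*(-882)² = -472 - 1*777924 = -472 - 777924 = -778396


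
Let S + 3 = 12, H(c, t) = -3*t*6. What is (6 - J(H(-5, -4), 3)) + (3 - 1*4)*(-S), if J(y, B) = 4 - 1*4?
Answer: 15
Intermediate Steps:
H(c, t) = -18*t
S = 9 (S = -3 + 12 = 9)
J(y, B) = 0 (J(y, B) = 4 - 4 = 0)
(6 - J(H(-5, -4), 3)) + (3 - 1*4)*(-S) = (6 - 1*0) + (3 - 1*4)*(-1*9) = (6 + 0) + (3 - 4)*(-9) = 6 - 1*(-9) = 6 + 9 = 15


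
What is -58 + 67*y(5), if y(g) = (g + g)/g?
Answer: 76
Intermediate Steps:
y(g) = 2 (y(g) = (2*g)/g = 2)
-58 + 67*y(5) = -58 + 67*2 = -58 + 134 = 76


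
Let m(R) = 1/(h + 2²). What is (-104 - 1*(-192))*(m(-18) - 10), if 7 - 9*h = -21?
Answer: -6941/8 ≈ -867.63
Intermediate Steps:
h = 28/9 (h = 7/9 - ⅑*(-21) = 7/9 + 7/3 = 28/9 ≈ 3.1111)
m(R) = 9/64 (m(R) = 1/(28/9 + 2²) = 1/(28/9 + 4) = 1/(64/9) = 9/64)
(-104 - 1*(-192))*(m(-18) - 10) = (-104 - 1*(-192))*(9/64 - 10) = (-104 + 192)*(-631/64) = 88*(-631/64) = -6941/8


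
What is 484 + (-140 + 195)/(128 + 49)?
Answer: 85723/177 ≈ 484.31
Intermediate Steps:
484 + (-140 + 195)/(128 + 49) = 484 + 55/177 = 85723/177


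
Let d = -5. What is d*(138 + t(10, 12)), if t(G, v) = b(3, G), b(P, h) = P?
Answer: -705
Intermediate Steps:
t(G, v) = 3
d*(138 + t(10, 12)) = -5*(138 + 3) = -5*141 = -705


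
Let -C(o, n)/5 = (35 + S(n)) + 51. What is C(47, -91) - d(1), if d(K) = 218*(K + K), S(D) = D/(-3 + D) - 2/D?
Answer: -7450109/8554 ≈ -870.95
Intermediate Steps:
S(D) = -2/D + D/(-3 + D)
d(K) = 436*K (d(K) = 218*(2*K) = 436*K)
C(o, n) = -430 - 5*(6 + n² - 2*n)/(n*(-3 + n)) (C(o, n) = -5*((35 + (6 + n² - 2*n)/(n*(-3 + n))) + 51) = -5*(86 + (6 + n² - 2*n)/(n*(-3 + n))) = -430 - 5*(6 + n² - 2*n)/(n*(-3 + n)))
C(47, -91) - d(1) = 5*(-6 - 87*(-91)² + 260*(-91))/(-91*(-3 - 91)) - 436 = 5*(-1/91)*(-6 - 87*8281 - 23660)/(-94) - 1*436 = 5*(-1/91)*(-1/94)*(-6 - 720447 - 23660) - 436 = 5*(-1/91)*(-1/94)*(-744113) - 436 = -3720565/8554 - 436 = -7450109/8554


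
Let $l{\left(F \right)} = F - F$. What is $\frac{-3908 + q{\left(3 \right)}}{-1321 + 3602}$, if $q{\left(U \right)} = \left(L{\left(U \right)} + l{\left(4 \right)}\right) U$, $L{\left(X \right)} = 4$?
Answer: $- \frac{3896}{2281} \approx -1.708$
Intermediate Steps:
$l{\left(F \right)} = 0$
$q{\left(U \right)} = 4 U$ ($q{\left(U \right)} = \left(4 + 0\right) U = 4 U$)
$\frac{-3908 + q{\left(3 \right)}}{-1321 + 3602} = \frac{-3908 + 4 \cdot 3}{-1321 + 3602} = \frac{-3908 + 12}{2281} = \left(-3896\right) \frac{1}{2281} = - \frac{3896}{2281}$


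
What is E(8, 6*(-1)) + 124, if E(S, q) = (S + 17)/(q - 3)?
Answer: 1091/9 ≈ 121.22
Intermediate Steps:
E(S, q) = (17 + S)/(-3 + q)
E(8, 6*(-1)) + 124 = (17 + 8)/(-3 + 6*(-1)) + 124 = 25/(-3 - 6) + 124 = 25/(-9) + 124 = -1/9*25 + 124 = -25/9 + 124 = 1091/9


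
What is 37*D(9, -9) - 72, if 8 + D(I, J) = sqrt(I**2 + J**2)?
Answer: -368 + 333*sqrt(2) ≈ 102.93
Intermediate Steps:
D(I, J) = -8 + sqrt(I**2 + J**2)
37*D(9, -9) - 72 = 37*(-8 + sqrt(9**2 + (-9)**2)) - 72 = 37*(-8 + sqrt(81 + 81)) - 72 = 37*(-8 + sqrt(162)) - 72 = 37*(-8 + 9*sqrt(2)) - 72 = (-296 + 333*sqrt(2)) - 72 = -368 + 333*sqrt(2)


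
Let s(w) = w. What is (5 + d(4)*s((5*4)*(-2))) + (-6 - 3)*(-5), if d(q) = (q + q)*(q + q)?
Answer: -2510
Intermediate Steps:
d(q) = 4*q² (d(q) = (2*q)*(2*q) = 4*q²)
(5 + d(4)*s((5*4)*(-2))) + (-6 - 3)*(-5) = (5 + (4*4²)*((5*4)*(-2))) + (-6 - 3)*(-5) = (5 + (4*16)*(20*(-2))) - 9*(-5) = (5 + 64*(-40)) + 45 = (5 - 2560) + 45 = -2555 + 45 = -2510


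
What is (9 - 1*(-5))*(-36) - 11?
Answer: -515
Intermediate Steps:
(9 - 1*(-5))*(-36) - 11 = (9 + 5)*(-36) - 11 = 14*(-36) - 11 = -504 - 11 = -515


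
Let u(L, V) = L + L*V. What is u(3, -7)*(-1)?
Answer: 18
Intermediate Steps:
u(3, -7)*(-1) = (3*(1 - 7))*(-1) = (3*(-6))*(-1) = -18*(-1) = 18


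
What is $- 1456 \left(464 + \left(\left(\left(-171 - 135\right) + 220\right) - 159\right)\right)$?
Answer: $-318864$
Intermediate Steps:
$- 1456 \left(464 + \left(\left(\left(-171 - 135\right) + 220\right) - 159\right)\right) = - 1456 \left(464 + \left(\left(-306 + 220\right) - 159\right)\right) = - 1456 \left(464 - 245\right) = \left(-1456\right) 219 = -318864$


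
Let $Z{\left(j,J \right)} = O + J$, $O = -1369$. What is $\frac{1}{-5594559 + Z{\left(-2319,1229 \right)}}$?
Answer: $- \frac{1}{5594699} \approx -1.7874 \cdot 10^{-7}$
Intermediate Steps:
$Z{\left(j,J \right)} = -1369 + J$
$\frac{1}{-5594559 + Z{\left(-2319,1229 \right)}} = \frac{1}{-5594559 + \left(-1369 + 1229\right)} = \frac{1}{-5594559 - 140} = \frac{1}{-5594699} = - \frac{1}{5594699}$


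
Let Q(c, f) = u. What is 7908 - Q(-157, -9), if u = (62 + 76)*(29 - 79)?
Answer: 14808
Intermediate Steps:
u = -6900 (u = 138*(-50) = -6900)
Q(c, f) = -6900
7908 - Q(-157, -9) = 7908 - 1*(-6900) = 7908 + 6900 = 14808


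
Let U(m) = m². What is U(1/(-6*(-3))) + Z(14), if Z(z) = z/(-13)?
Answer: -4523/4212 ≈ -1.0738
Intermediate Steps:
Z(z) = -z/13 (Z(z) = z*(-1/13) = -z/13)
U(1/(-6*(-3))) + Z(14) = (1/(-6*(-3)))² - 1/13*14 = (1/18)² - 14/13 = 1/324 - 14/13 = -4523/4212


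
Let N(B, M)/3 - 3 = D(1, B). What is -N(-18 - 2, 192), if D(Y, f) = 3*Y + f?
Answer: 42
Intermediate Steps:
D(Y, f) = f + 3*Y
N(B, M) = 18 + 3*B (N(B, M) = 9 + 3*(B + 3*1) = 9 + 3*(B + 3) = 9 + 3*(3 + B) = 9 + (9 + 3*B) = 18 + 3*B)
-N(-18 - 2, 192) = -(18 + 3*(-18 - 2)) = -(18 + 3*(-20)) = -(18 - 60) = -1*(-42) = 42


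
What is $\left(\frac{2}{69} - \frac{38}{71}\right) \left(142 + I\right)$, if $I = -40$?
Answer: $- \frac{84320}{1633} \approx -51.635$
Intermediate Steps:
$\left(\frac{2}{69} - \frac{38}{71}\right) \left(142 + I\right) = \left(\frac{2}{69} - \frac{38}{71}\right) \left(142 - 40\right) = \left(2 \cdot \frac{1}{69} - \frac{38}{71}\right) 102 = \left(\frac{2}{69} - \frac{38}{71}\right) 102 = \left(- \frac{2480}{4899}\right) 102 = - \frac{84320}{1633}$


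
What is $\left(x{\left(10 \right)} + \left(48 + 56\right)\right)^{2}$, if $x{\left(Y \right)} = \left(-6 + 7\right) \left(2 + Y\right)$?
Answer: $13456$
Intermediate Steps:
$x{\left(Y \right)} = 2 + Y$ ($x{\left(Y \right)} = 1 \left(2 + Y\right) = 2 + Y$)
$\left(x{\left(10 \right)} + \left(48 + 56\right)\right)^{2} = \left(\left(2 + 10\right) + \left(48 + 56\right)\right)^{2} = \left(12 + 104\right)^{2} = 116^{2} = 13456$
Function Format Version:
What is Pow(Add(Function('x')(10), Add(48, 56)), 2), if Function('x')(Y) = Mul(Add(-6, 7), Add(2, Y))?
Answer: 13456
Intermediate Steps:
Function('x')(Y) = Add(2, Y) (Function('x')(Y) = Mul(1, Add(2, Y)) = Add(2, Y))
Pow(Add(Function('x')(10), Add(48, 56)), 2) = Pow(Add(Add(2, 10), Add(48, 56)), 2) = Pow(Add(12, 104), 2) = Pow(116, 2) = 13456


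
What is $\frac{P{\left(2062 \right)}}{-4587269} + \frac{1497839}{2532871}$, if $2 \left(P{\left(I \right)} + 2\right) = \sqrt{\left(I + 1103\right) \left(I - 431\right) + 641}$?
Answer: $\frac{6870995477433}{11618960619299} - \frac{\sqrt{1290689}}{4587269} \approx 0.59111$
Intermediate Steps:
$P{\left(I \right)} = -2 + \frac{\sqrt{641 + \left(-431 + I\right) \left(1103 + I\right)}}{2}$ ($P{\left(I \right)} = -2 + \frac{\sqrt{\left(I + 1103\right) \left(I - 431\right) + 641}}{2} = -2 + \frac{\sqrt{\left(1103 + I\right) \left(-431 + I\right) + 641}}{2} = -2 + \frac{\sqrt{\left(-431 + I\right) \left(1103 + I\right) + 641}}{2} = -2 + \frac{\sqrt{641 + \left(-431 + I\right) \left(1103 + I\right)}}{2}$)
$\frac{P{\left(2062 \right)}}{-4587269} + \frac{1497839}{2532871} = \frac{-2 + \frac{\sqrt{-474752 + 2062^{2} + 672 \cdot 2062}}{2}}{-4587269} + \frac{1497839}{2532871} = \left(-2 + \frac{\sqrt{-474752 + 4251844 + 1385664}}{2}\right) \left(- \frac{1}{4587269}\right) + 1497839 \cdot \frac{1}{2532871} = \left(-2 + \frac{\sqrt{5162756}}{2}\right) \left(- \frac{1}{4587269}\right) + \frac{1497839}{2532871} = \left(-2 + \frac{2 \sqrt{1290689}}{2}\right) \left(- \frac{1}{4587269}\right) + \frac{1497839}{2532871} = \left(-2 + \sqrt{1290689}\right) \left(- \frac{1}{4587269}\right) + \frac{1497839}{2532871} = \left(\frac{2}{4587269} - \frac{\sqrt{1290689}}{4587269}\right) + \frac{1497839}{2532871} = \frac{6870995477433}{11618960619299} - \frac{\sqrt{1290689}}{4587269}$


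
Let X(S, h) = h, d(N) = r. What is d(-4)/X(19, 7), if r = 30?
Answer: 30/7 ≈ 4.2857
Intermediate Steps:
d(N) = 30
d(-4)/X(19, 7) = 30/7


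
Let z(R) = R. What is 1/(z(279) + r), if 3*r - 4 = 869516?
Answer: 1/290119 ≈ 3.4469e-6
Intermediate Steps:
r = 289840 (r = 4/3 + (⅓)*869516 = 4/3 + 869516/3 = 289840)
1/(z(279) + r) = 1/(279 + 289840) = 1/290119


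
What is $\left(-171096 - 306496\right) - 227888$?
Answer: $-705480$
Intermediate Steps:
$\left(-171096 - 306496\right) - 227888 = -477592 - 227888 = -705480$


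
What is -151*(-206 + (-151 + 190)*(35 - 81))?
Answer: 302000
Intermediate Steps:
-151*(-206 + (-151 + 190)*(35 - 81)) = -151*(-206 + 39*(-46)) = -151*(-206 - 1794) = -151*(-2000) = 302000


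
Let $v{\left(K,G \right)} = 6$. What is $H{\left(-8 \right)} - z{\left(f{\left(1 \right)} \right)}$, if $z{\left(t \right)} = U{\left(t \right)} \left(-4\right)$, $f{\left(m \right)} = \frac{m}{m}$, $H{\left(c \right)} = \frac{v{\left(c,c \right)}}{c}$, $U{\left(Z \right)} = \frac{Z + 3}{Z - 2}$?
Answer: $- \frac{67}{4} \approx -16.75$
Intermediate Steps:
$U{\left(Z \right)} = \frac{3 + Z}{-2 + Z}$
$H{\left(c \right)} = \frac{6}{c}$
$f{\left(m \right)} = 1$
$z{\left(t \right)} = - \frac{4 \left(3 + t\right)}{-2 + t}$ ($z{\left(t \right)} = \frac{3 + t}{-2 + t} \left(-4\right) = - \frac{4 \left(3 + t\right)}{-2 + t}$)
$H{\left(-8 \right)} - z{\left(f{\left(1 \right)} \right)} = \frac{6}{-8} - \frac{4 \left(-3 - 1\right)}{-2 + 1} = 6 \left(- \frac{1}{8}\right) - \frac{4 \left(-3 - 1\right)}{-1} = - \frac{3}{4} - 4 \left(-1\right) \left(-4\right) = - \frac{3}{4} - 16 = - \frac{67}{4}$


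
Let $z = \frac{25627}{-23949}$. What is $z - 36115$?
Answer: $- \frac{864943762}{23949} \approx -36116.0$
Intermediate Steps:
$z = - \frac{25627}{23949}$ ($z = 25627 \left(- \frac{1}{23949}\right) = - \frac{25627}{23949} \approx -1.0701$)
$z - 36115 = - \frac{25627}{23949} - 36115 = - \frac{864943762}{23949}$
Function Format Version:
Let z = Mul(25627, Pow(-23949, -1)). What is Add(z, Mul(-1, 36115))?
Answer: Rational(-864943762, 23949) ≈ -36116.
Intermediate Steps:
z = Rational(-25627, 23949) (z = Mul(25627, Rational(-1, 23949)) = Rational(-25627, 23949) ≈ -1.0701)
Add(z, Mul(-1, 36115)) = Add(Rational(-25627, 23949), Mul(-1, 36115)) = Add(Rational(-25627, 23949), -36115) = Rational(-864943762, 23949)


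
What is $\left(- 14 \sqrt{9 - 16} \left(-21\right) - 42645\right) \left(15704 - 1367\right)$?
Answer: $-611401365 + 4215078 i \sqrt{7} \approx -6.114 \cdot 10^{8} + 1.1152 \cdot 10^{7} i$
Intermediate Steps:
$\left(- 14 \sqrt{9 - 16} \left(-21\right) - 42645\right) \left(15704 - 1367\right) = \left(- 14 \sqrt{-7} \left(-21\right) - 42645\right) 14337 = \left(- 14 i \sqrt{7} \left(-21\right) - 42645\right) 14337 = \left(294 i \sqrt{7} - 42645\right) 14337 = \left(-42645 + 294 i \sqrt{7}\right) 14337 = -611401365 + 4215078 i \sqrt{7}$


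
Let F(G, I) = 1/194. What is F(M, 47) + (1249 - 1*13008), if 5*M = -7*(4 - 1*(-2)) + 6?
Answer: -2281245/194 ≈ -11759.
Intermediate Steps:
M = -36/5 (M = (-7*(4 - 1*(-2)) + 6)/5 = (-7*(4 + 2) + 6)/5 = (-7*6 + 6)/5 = (-42 + 6)/5 = (⅕)*(-36) = -36/5 ≈ -7.2000)
F(G, I) = 1/194
F(M, 47) + (1249 - 1*13008) = 1/194 + (1249 - 1*13008) = 1/194 + (1249 - 13008) = 1/194 - 11759 = -2281245/194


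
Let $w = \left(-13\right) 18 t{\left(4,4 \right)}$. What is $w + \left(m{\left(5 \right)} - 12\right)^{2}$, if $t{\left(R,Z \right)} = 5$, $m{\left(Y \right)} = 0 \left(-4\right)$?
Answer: $-1026$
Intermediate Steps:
$m{\left(Y \right)} = 0$
$w = -1170$ ($w = \left(-13\right) 18 \cdot 5 = \left(-234\right) 5 = -1170$)
$w + \left(m{\left(5 \right)} - 12\right)^{2} = -1170 + \left(0 - 12\right)^{2} = -1170 + \left(-12\right)^{2} = -1170 + 144 = -1026$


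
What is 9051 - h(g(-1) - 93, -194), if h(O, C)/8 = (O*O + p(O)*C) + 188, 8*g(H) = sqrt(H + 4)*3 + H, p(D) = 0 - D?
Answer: 165391/2 - 93*sqrt(3)/4 ≈ 82655.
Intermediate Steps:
p(D) = -D
g(H) = H/8 + 3*sqrt(4 + H)/8 (g(H) = (sqrt(H + 4)*3 + H)/8 = (sqrt(4 + H)*3 + H)/8 = (3*sqrt(4 + H) + H)/8 = (H + 3*sqrt(4 + H))/8 = H/8 + 3*sqrt(4 + H)/8)
h(O, C) = 1504 + 8*O**2 - 8*C*O (h(O, C) = 8*((O*O + (-O)*C) + 188) = 8*((O**2 - C*O) + 188) = 8*(188 + O**2 - C*O) = 1504 + 8*O**2 - 8*C*O)
9051 - h(g(-1) - 93, -194) = 9051 - (1504 + 8*(((1/8)*(-1) + 3*sqrt(4 - 1)/8) - 93)**2 - 8*(-194)*(((1/8)*(-1) + 3*sqrt(4 - 1)/8) - 93)) = 9051 - (1504 + 8*((-1/8 + 3*sqrt(3)/8) - 93)**2 - 8*(-194)*((-1/8 + 3*sqrt(3)/8) - 93)) = 9051 - (1504 + 8*(-745/8 + 3*sqrt(3)/8)**2 - 8*(-194)*(-745/8 + 3*sqrt(3)/8)) = 9051 - (1504 + 8*(-745/8 + 3*sqrt(3)/8)**2 + (-144530 + 582*sqrt(3))) = 9051 - (-143026 + 8*(-745/8 + 3*sqrt(3)/8)**2 + 582*sqrt(3)) = 9051 + (143026 - 582*sqrt(3) - 8*(-745/8 + 3*sqrt(3)/8)**2) = 152077 - 582*sqrt(3) - 8*(-745/8 + 3*sqrt(3)/8)**2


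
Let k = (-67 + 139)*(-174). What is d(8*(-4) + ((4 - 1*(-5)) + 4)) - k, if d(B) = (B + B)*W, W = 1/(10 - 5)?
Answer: 62602/5 ≈ 12520.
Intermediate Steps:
W = 1/5 ≈ 0.20000
k = -12528 (k = 72*(-174) = -12528)
d(B) = 2*B/5 (d(B) = (B + B)*(1/5) = (2*B)*(1/5) = 2*B/5)
d(8*(-4) + ((4 - 1*(-5)) + 4)) - k = 2*(8*(-4) + ((4 - 1*(-5)) + 4))/5 - 1*(-12528) = 2*(-32 + ((4 + 5) + 4))/5 + 12528 = 2*(-32 + (9 + 4))/5 + 12528 = 2*(-32 + 13)/5 + 12528 = (2/5)*(-19) + 12528 = -38/5 + 12528 = 62602/5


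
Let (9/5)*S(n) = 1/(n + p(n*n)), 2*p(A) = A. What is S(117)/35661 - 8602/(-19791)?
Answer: 1423654241332/3275463955491 ≈ 0.43464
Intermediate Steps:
p(A) = A/2
S(n) = 5/(9*(n + n²/2)) (S(n) = 5/(9*(n + (n*n)/2)) = 5/(9*(n + n²/2)))
S(117)/35661 - 8602/(-19791) = ((10/9)/(117*(2 + 117)))/35661 - 8602/(-19791) = ((10/9)*(1/117)/119)*(1/35661) - 8602*(-1/19791) = ((10/9)*(1/117)*(1/119))*(1/35661) + 8602/19791 = (10/125307)*(1/35661) + 8602/19791 = 10/4468572927 + 8602/19791 = 1423654241332/3275463955491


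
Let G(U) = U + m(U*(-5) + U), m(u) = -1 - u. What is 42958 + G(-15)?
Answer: 42882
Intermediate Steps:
G(U) = -1 + 5*U (G(U) = U + (-1 - (U*(-5) + U)) = U + (-1 - (-5*U + U)) = U + (-1 - (-4)*U) = U + (-1 + 4*U) = -1 + 5*U)
42958 + G(-15) = 42958 + (-1 + 5*(-15)) = 42958 + (-1 - 75) = 42958 - 76 = 42882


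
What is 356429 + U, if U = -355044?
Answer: 1385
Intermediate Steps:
356429 + U = 356429 - 355044 = 1385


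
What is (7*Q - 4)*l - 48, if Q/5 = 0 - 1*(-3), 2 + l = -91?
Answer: -9441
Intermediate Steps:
l = -93 (l = -2 - 91 = -93)
Q = 15 (Q = 5*(0 - 1*(-3)) = 5*(0 + 3) = 5*3 = 15)
(7*Q - 4)*l - 48 = (7*15 - 4)*(-93) - 48 = (105 - 4)*(-93) - 48 = 101*(-93) - 48 = -9393 - 48 = -9441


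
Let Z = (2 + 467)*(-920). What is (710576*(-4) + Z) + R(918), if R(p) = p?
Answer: -3272866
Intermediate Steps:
Z = -431480 (Z = 469*(-920) = -431480)
(710576*(-4) + Z) + R(918) = (710576*(-4) - 431480) + 918 = (-2842304 - 431480) + 918 = -3273784 + 918 = -3272866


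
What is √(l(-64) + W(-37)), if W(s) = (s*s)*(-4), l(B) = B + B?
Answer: 2*I*√1401 ≈ 74.86*I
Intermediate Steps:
l(B) = 2*B
W(s) = -4*s² (W(s) = s²*(-4) = -4*s²)
√(l(-64) + W(-37)) = √(2*(-64) - 4*(-37)²) = √(-128 - 4*1369) = √(-128 - 5476) = √(-5604) = 2*I*√1401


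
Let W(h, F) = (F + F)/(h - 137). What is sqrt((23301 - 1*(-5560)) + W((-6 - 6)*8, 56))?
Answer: sqrt(1566808733)/233 ≈ 169.88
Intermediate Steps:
W(h, F) = 2*F/(-137 + h) (W(h, F) = (2*F)/(-137 + h) = 2*F/(-137 + h))
sqrt((23301 - 1*(-5560)) + W((-6 - 6)*8, 56)) = sqrt((23301 - 1*(-5560)) + 2*56/(-137 + (-6 - 6)*8)) = sqrt((23301 + 5560) + 2*56/(-137 - 12*8)) = sqrt(28861 + 2*56/(-137 - 96)) = sqrt(28861 + 2*56/(-233)) = sqrt(28861 + 2*56*(-1/233)) = sqrt(28861 - 112/233) = sqrt(6724501/233) = sqrt(1566808733)/233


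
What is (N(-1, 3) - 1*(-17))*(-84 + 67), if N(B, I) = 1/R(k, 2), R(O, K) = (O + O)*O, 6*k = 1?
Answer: -595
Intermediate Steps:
k = 1/6 (k = (1/6)*1 = 1/6 ≈ 0.16667)
R(O, K) = 2*O**2 (R(O, K) = (2*O)*O = 2*O**2)
N(B, I) = 18 (N(B, I) = 1/(2*(1/6)**2) = 1/(2*(1/36)) = 1/(1/18) = 18)
(N(-1, 3) - 1*(-17))*(-84 + 67) = (18 - 1*(-17))*(-84 + 67) = (18 + 17)*(-17) = 35*(-17) = -595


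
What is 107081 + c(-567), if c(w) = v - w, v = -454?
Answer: 107194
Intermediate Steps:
c(w) = -454 - w
107081 + c(-567) = 107081 + (-454 - 1*(-567)) = 107081 + (-454 + 567) = 107081 + 113 = 107194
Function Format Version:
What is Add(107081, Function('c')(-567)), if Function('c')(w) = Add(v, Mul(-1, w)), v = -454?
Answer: 107194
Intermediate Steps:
Function('c')(w) = Add(-454, Mul(-1, w))
Add(107081, Function('c')(-567)) = Add(107081, Add(-454, Mul(-1, -567))) = Add(107081, Add(-454, 567)) = Add(107081, 113) = 107194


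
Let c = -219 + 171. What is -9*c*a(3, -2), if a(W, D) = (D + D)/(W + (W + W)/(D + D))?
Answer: -1152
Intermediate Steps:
c = -48
a(W, D) = 2*D/(W + W/D) (a(W, D) = (2*D)/(W + (2*W)/((2*D))) = (2*D)/(W + (2*W)*(1/(2*D))) = (2*D)/(W + W/D) = 2*D/(W + W/D))
-9*c*a(3, -2) = -(-432)*2*(-2)²/(3*(1 - 2)) = -(-432)*2*4*(⅓)/(-1) = -(-432)*2*4*(⅓)*(-1) = -(-432)*(-8)/3 = -9*128 = -1152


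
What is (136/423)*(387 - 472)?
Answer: -11560/423 ≈ -27.329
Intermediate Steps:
(136/423)*(387 - 472) = (136*(1/423))*(-85) = (136/423)*(-85) = -11560/423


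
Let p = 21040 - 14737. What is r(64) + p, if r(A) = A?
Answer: 6367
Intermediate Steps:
p = 6303
r(64) + p = 64 + 6303 = 6367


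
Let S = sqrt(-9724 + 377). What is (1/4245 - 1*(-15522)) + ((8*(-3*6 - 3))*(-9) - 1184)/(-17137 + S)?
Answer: 13110579943561/844646045 - 2*I*sqrt(9347)/1790769 ≈ 15522.0 - 0.00010798*I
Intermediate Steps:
S = I*sqrt(9347) (S = sqrt(-9347) = I*sqrt(9347) ≈ 96.68*I)
(1/4245 - 1*(-15522)) + ((8*(-3*6 - 3))*(-9) - 1184)/(-17137 + S) = (1/4245 - 1*(-15522)) + ((8*(-3*6 - 3))*(-9) - 1184)/(-17137 + I*sqrt(9347)) = (1/4245 + 15522) + ((8*(-18 - 3))*(-9) - 1184)/(-17137 + I*sqrt(9347)) = 65890891/4245 + ((8*(-21))*(-9) - 1184)/(-17137 + I*sqrt(9347)) = 65890891/4245 + (-168*(-9) - 1184)/(-17137 + I*sqrt(9347)) = 65890891/4245 + (1512 - 1184)/(-17137 + I*sqrt(9347)) = 65890891/4245 + 328/(-17137 + I*sqrt(9347))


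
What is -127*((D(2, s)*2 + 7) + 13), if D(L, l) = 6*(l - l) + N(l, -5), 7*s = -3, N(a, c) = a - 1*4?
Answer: -9906/7 ≈ -1415.1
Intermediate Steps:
N(a, c) = -4 + a (N(a, c) = a - 4 = -4 + a)
s = -3/7 (s = (⅐)*(-3) = -3/7 ≈ -0.42857)
D(L, l) = -4 + l (D(L, l) = 6*(l - l) + (-4 + l) = 6*0 + (-4 + l) = 0 + (-4 + l) = -4 + l)
-127*((D(2, s)*2 + 7) + 13) = -127*(((-4 - 3/7)*2 + 7) + 13) = -127*((-31/7*2 + 7) + 13) = -127*((-62/7 + 7) + 13) = -127*(-13/7 + 13) = -127*78/7 = -1*9906/7 = -9906/7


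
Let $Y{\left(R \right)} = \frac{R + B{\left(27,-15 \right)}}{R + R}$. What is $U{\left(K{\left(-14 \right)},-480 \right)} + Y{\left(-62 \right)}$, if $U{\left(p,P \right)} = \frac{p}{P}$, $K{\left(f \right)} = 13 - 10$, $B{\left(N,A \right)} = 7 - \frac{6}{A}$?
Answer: $\frac{2153}{4960} \approx 0.43407$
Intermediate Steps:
$B{\left(N,A \right)} = 7 - \frac{6}{A}$
$K{\left(f \right)} = 3$
$Y{\left(R \right)} = \frac{\frac{37}{5} + R}{2 R}$ ($Y{\left(R \right)} = \frac{R + \left(7 - \frac{6}{-15}\right)}{R + R} = \frac{R + \left(7 - - \frac{2}{5}\right)}{2 R} = \left(R + \left(7 + \frac{2}{5}\right)\right) \frac{1}{2 R} = \left(R + \frac{37}{5}\right) \frac{1}{2 R} = \left(\frac{37}{5} + R\right) \frac{1}{2 R} = \frac{\frac{37}{5} + R}{2 R}$)
$U{\left(K{\left(-14 \right)},-480 \right)} + Y{\left(-62 \right)} = \frac{3}{-480} + \frac{37 + 5 \left(-62\right)}{10 \left(-62\right)} = 3 \left(- \frac{1}{480}\right) + \frac{1}{10} \left(- \frac{1}{62}\right) \left(37 - 310\right) = - \frac{1}{160} + \frac{1}{10} \left(- \frac{1}{62}\right) \left(-273\right) = - \frac{1}{160} + \frac{273}{620} = \frac{2153}{4960}$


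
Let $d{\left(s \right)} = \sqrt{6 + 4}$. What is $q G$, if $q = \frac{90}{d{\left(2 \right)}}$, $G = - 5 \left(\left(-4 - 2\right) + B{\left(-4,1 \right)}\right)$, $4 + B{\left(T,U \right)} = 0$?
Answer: $450 \sqrt{10} \approx 1423.0$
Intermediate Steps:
$d{\left(s \right)} = \sqrt{10}$
$B{\left(T,U \right)} = -4$ ($B{\left(T,U \right)} = -4 + 0 = -4$)
$G = 50$ ($G = - 5 \left(\left(-4 - 2\right) - 4\right) = - 5 \left(-6 - 4\right) = \left(-5\right) \left(-10\right) = 50$)
$q = 9 \sqrt{10}$ ($q = \frac{90}{\sqrt{10}} = 90 \frac{\sqrt{10}}{10} = 9 \sqrt{10} \approx 28.461$)
$q G = 9 \sqrt{10} \cdot 50 = 450 \sqrt{10}$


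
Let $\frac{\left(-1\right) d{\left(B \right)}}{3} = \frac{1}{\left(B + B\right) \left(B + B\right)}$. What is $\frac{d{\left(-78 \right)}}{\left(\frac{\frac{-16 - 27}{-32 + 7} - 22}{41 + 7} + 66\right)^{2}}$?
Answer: $- \frac{10000}{348849138027} \approx -2.8666 \cdot 10^{-8}$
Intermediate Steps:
$d{\left(B \right)} = - \frac{3}{4 B^{2}}$ ($d{\left(B \right)} = - \frac{3}{\left(B + B\right) \left(B + B\right)} = - \frac{3}{2 B 2 B} = - \frac{3}{4 B^{2}}$)
$\frac{d{\left(-78 \right)}}{\left(\frac{\frac{-16 - 27}{-32 + 7} - 22}{41 + 7} + 66\right)^{2}} = \frac{\left(- \frac{3}{4}\right) \frac{1}{6084}}{\left(\frac{\frac{-16 - 27}{-32 + 7} - 22}{41 + 7} + 66\right)^{2}} = \frac{\left(- \frac{3}{4}\right) \frac{1}{6084}}{\left(\frac{- \frac{43}{-25} - 22}{48} + 66\right)^{2}} = - \frac{1}{8112 \left(\left(\left(-43\right) \left(- \frac{1}{25}\right) - 22\right) \frac{1}{48} + 66\right)^{2}} = - \frac{1}{8112 \left(\left(\frac{43}{25} - 22\right) \frac{1}{48} + 66\right)^{2}} = - \frac{1}{8112 \left(\left(- \frac{507}{25}\right) \frac{1}{48} + 66\right)^{2}} = - \frac{1}{8112 \left(- \frac{169}{400} + 66\right)^{2}} = - \frac{1}{8112 \left(\frac{26231}{400}\right)^{2}} = - \frac{1}{8112 \cdot \frac{688065361}{160000}} = \left(- \frac{1}{8112}\right) \frac{160000}{688065361} = - \frac{10000}{348849138027}$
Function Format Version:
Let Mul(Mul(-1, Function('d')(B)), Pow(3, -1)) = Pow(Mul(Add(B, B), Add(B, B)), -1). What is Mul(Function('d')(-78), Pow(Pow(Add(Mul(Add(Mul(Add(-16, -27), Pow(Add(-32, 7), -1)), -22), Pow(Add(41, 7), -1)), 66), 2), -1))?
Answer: Rational(-10000, 348849138027) ≈ -2.8666e-8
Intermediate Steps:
Function('d')(B) = Mul(Rational(-3, 4), Pow(B, -2)) (Function('d')(B) = Mul(-3, Pow(Mul(Add(B, B), Add(B, B)), -1)) = Mul(-3, Pow(Mul(Mul(2, B), Mul(2, B)), -1)) = Mul(-3, Pow(Mul(4, Pow(B, 2)), -1)) = Mul(-3, Mul(Rational(1, 4), Pow(B, -2))) = Mul(Rational(-3, 4), Pow(B, -2)))
Mul(Function('d')(-78), Pow(Pow(Add(Mul(Add(Mul(Add(-16, -27), Pow(Add(-32, 7), -1)), -22), Pow(Add(41, 7), -1)), 66), 2), -1)) = Mul(Mul(Rational(-3, 4), Pow(-78, -2)), Pow(Pow(Add(Mul(Add(Mul(Add(-16, -27), Pow(Add(-32, 7), -1)), -22), Pow(Add(41, 7), -1)), 66), 2), -1)) = Mul(Mul(Rational(-3, 4), Rational(1, 6084)), Pow(Pow(Add(Mul(Add(Mul(-43, Pow(-25, -1)), -22), Pow(48, -1)), 66), 2), -1)) = Mul(Rational(-1, 8112), Pow(Pow(Add(Mul(Add(Mul(-43, Rational(-1, 25)), -22), Rational(1, 48)), 66), 2), -1)) = Mul(Rational(-1, 8112), Pow(Pow(Add(Mul(Add(Rational(43, 25), -22), Rational(1, 48)), 66), 2), -1)) = Mul(Rational(-1, 8112), Pow(Pow(Add(Mul(Rational(-507, 25), Rational(1, 48)), 66), 2), -1)) = Mul(Rational(-1, 8112), Pow(Pow(Add(Rational(-169, 400), 66), 2), -1)) = Mul(Rational(-1, 8112), Pow(Pow(Rational(26231, 400), 2), -1)) = Mul(Rational(-1, 8112), Pow(Rational(688065361, 160000), -1)) = Mul(Rational(-1, 8112), Rational(160000, 688065361)) = Rational(-10000, 348849138027)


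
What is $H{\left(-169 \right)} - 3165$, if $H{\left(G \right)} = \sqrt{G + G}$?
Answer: $-3165 + 13 i \sqrt{2} \approx -3165.0 + 18.385 i$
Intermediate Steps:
$H{\left(G \right)} = \sqrt{2} \sqrt{G}$ ($H{\left(G \right)} = \sqrt{2 G} = \sqrt{2} \sqrt{G}$)
$H{\left(-169 \right)} - 3165 = \sqrt{2} \sqrt{-169} - 3165 = \sqrt{2} \cdot 13 i - 3165 = 13 i \sqrt{2} - 3165 = -3165 + 13 i \sqrt{2}$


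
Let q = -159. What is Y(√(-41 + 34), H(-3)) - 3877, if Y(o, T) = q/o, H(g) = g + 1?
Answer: -3877 + 159*I*√7/7 ≈ -3877.0 + 60.096*I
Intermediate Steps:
H(g) = 1 + g
Y(o, T) = -159/o
Y(√(-41 + 34), H(-3)) - 3877 = -159/√(-41 + 34) - 3877 = -159*(-I*√7/7) - 3877 = -(-159)*I*√7/7 - 3877 = 159*I*√7/7 - 3877 = -3877 + 159*I*√7/7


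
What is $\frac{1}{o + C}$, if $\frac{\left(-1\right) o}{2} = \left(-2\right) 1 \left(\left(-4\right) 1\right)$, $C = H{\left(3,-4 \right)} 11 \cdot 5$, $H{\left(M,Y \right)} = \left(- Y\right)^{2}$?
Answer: $\frac{1}{864} \approx 0.0011574$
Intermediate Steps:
$H{\left(M,Y \right)} = Y^{2}$
$C = 880$ ($C = \left(-4\right)^{2} \cdot 11 \cdot 5 = 16 \cdot 11 \cdot 5 = 176 \cdot 5 = 880$)
$o = -16$ ($o = - 2 \left(-2\right) 1 \left(\left(-4\right) 1\right) = - 2 \left(\left(-2\right) \left(-4\right)\right) = \left(-2\right) 8 = -16$)
$\frac{1}{o + C} = \frac{1}{-16 + 880} = \frac{1}{864}$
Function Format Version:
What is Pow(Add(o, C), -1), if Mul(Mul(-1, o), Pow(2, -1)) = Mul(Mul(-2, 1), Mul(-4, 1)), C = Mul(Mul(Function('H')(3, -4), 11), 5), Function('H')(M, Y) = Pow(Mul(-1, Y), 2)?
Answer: Rational(1, 864) ≈ 0.0011574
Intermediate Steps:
Function('H')(M, Y) = Pow(Y, 2)
C = 880 (C = Mul(Mul(Pow(-4, 2), 11), 5) = Mul(Mul(16, 11), 5) = Mul(176, 5) = 880)
o = -16 (o = Mul(-2, Mul(Mul(-2, 1), Mul(-4, 1))) = Mul(-2, Mul(-2, -4)) = Mul(-2, 8) = -16)
Pow(Add(o, C), -1) = Pow(Add(-16, 880), -1) = Pow(864, -1) = Rational(1, 864)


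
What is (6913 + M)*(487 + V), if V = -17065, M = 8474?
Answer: -255085686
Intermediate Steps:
(6913 + M)*(487 + V) = (6913 + 8474)*(487 - 17065) = 15387*(-16578) = -255085686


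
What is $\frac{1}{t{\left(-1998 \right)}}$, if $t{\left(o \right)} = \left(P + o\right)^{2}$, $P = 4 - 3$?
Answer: $\frac{1}{3988009} \approx 2.5075 \cdot 10^{-7}$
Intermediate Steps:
$P = 1$
$t{\left(o \right)} = \left(1 + o\right)^{2}$
$\frac{1}{t{\left(-1998 \right)}} = \frac{1}{\left(1 - 1998\right)^{2}} = \frac{1}{\left(-1997\right)^{2}} = \frac{1}{3988009}$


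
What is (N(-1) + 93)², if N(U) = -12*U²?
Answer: 6561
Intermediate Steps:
(N(-1) + 93)² = (-12*(-1)² + 93)² = (-12*1 + 93)² = (-12 + 93)² = 81² = 6561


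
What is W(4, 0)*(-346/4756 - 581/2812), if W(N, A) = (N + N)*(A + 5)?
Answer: -9340470/835867 ≈ -11.175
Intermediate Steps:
W(N, A) = 2*N*(5 + A) (W(N, A) = (2*N)*(5 + A) = 2*N*(5 + A))
W(4, 0)*(-346/4756 - 581/2812) = (2*4*(5 + 0))*(-346/4756 - 581/2812) = (2*4*5)*(-346*1/4756 - 581*1/2812) = 40*(-173/2378 - 581/2812) = 40*(-934047/3343468) = -9340470/835867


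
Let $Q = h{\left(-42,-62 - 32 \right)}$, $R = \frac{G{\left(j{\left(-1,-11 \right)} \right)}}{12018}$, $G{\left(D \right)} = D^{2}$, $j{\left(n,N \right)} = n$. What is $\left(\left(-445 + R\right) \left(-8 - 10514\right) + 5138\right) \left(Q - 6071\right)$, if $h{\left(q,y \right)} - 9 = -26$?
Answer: $- \frac{171479171510008}{6009} \approx -2.8537 \cdot 10^{10}$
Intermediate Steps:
$h{\left(q,y \right)} = -17$ ($h{\left(q,y \right)} = 9 - 26 = -17$)
$R = \frac{1}{12018}$ ($R = \frac{\left(-1\right)^{2}}{12018} = 1 \cdot \frac{1}{12018} = \frac{1}{12018} \approx 8.3209 \cdot 10^{-5}$)
$Q = -17$
$\left(\left(-445 + R\right) \left(-8 - 10514\right) + 5138\right) \left(Q - 6071\right) = \left(\left(-445 + \frac{1}{12018}\right) \left(-8 - 10514\right) + 5138\right) \left(-17 - 6071\right) = \left(\left(- \frac{5348009}{12018}\right) \left(-10522\right) + 5138\right) \left(-6088\right) = \left(\frac{28135875349}{6009} + 5138\right) \left(-6088\right) = \frac{28166749591}{6009} \left(-6088\right) = - \frac{171479171510008}{6009}$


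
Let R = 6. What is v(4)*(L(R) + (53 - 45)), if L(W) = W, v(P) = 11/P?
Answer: 77/2 ≈ 38.500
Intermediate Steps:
v(4)*(L(R) + (53 - 45)) = (11/4)*(6 + (53 - 45)) = (11*(1/4))*(6 + 8) = (11/4)*14 = 77/2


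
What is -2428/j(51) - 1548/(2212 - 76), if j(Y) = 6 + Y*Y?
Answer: -768487/464046 ≈ -1.6561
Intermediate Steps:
j(Y) = 6 + Y²
-2428/j(51) - 1548/(2212 - 76) = -2428/(6 + 51²) - 1548/(2212 - 76) = -2428/(6 + 2601) - 1548/2136 = -2428/2607 - 1548*1/2136 = -2428*1/2607 - 129/178 = -2428/2607 - 129/178 = -768487/464046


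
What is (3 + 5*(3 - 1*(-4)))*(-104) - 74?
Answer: -4026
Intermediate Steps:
(3 + 5*(3 - 1*(-4)))*(-104) - 74 = (3 + 5*(3 + 4))*(-104) - 74 = (3 + 5*7)*(-104) - 74 = (3 + 35)*(-104) - 74 = 38*(-104) - 74 = -3952 - 74 = -4026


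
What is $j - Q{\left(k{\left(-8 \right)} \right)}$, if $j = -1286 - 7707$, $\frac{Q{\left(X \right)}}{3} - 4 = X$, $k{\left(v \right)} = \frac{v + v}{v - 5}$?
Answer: $- \frac{117113}{13} \approx -9008.7$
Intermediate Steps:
$k{\left(v \right)} = \frac{2 v}{-5 + v}$
$Q{\left(X \right)} = 12 + 3 X$
$j = -8993$ ($j = -1286 - 7707 = -8993$)
$j - Q{\left(k{\left(-8 \right)} \right)} = -8993 - \left(12 + 3 \cdot 2 \left(-8\right) \frac{1}{-5 - 8}\right) = -8993 - \left(12 + 3 \cdot 2 \left(-8\right) \frac{1}{-13}\right) = -8993 - \left(12 + 3 \cdot 2 \left(-8\right) \left(- \frac{1}{13}\right)\right) = -8993 - \left(12 + 3 \cdot \frac{16}{13}\right) = -8993 - \left(12 + \frac{48}{13}\right) = -8993 - \frac{204}{13} = - \frac{117113}{13}$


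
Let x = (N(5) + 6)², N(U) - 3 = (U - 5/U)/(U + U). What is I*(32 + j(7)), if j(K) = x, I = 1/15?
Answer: 1003/125 ≈ 8.0240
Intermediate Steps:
I = 1/15 ≈ 0.066667
N(U) = 3 + (U - 5/U)/(2*U) (N(U) = 3 + (U - 5/U)/(U + U) = 3 + (U - 5/U)/((2*U)) = 3 + (U - 5/U)*(1/(2*U)) = 3 + (U - 5/U)/(2*U))
x = 2209/25 (x = ((7/2 - 5/2/5²) + 6)² = ((7/2 - 5/2*1/25) + 6)² = ((7/2 - ⅒) + 6)² = (17/5 + 6)² = (47/5)² = 2209/25 ≈ 88.360)
j(K) = 2209/25
I*(32 + j(7)) = (32 + 2209/25)/15 = (1/15)*(3009/25) = 1003/125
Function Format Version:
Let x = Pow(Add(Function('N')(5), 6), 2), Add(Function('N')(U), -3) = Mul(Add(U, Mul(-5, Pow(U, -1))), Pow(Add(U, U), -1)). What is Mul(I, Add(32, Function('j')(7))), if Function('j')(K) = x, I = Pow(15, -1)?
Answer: Rational(1003, 125) ≈ 8.0240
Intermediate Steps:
I = Rational(1, 15) ≈ 0.066667
Function('N')(U) = Add(3, Mul(Rational(1, 2), Pow(U, -1), Add(U, Mul(-5, Pow(U, -1))))) (Function('N')(U) = Add(3, Mul(Add(U, Mul(-5, Pow(U, -1))), Pow(Add(U, U), -1))) = Add(3, Mul(Add(U, Mul(-5, Pow(U, -1))), Pow(Mul(2, U), -1))) = Add(3, Mul(Add(U, Mul(-5, Pow(U, -1))), Mul(Rational(1, 2), Pow(U, -1)))) = Add(3, Mul(Rational(1, 2), Pow(U, -1), Add(U, Mul(-5, Pow(U, -1))))))
x = Rational(2209, 25) (x = Pow(Add(Add(Rational(7, 2), Mul(Rational(-5, 2), Pow(5, -2))), 6), 2) = Pow(Add(Add(Rational(7, 2), Mul(Rational(-5, 2), Rational(1, 25))), 6), 2) = Pow(Add(Add(Rational(7, 2), Rational(-1, 10)), 6), 2) = Pow(Add(Rational(17, 5), 6), 2) = Pow(Rational(47, 5), 2) = Rational(2209, 25) ≈ 88.360)
Function('j')(K) = Rational(2209, 25)
Mul(I, Add(32, Function('j')(7))) = Mul(Rational(1, 15), Add(32, Rational(2209, 25))) = Mul(Rational(1, 15), Rational(3009, 25)) = Rational(1003, 125)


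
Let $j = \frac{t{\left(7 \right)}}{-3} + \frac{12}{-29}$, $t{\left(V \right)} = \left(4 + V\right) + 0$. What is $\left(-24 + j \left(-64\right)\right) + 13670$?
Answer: $\frac{1209922}{87} \approx 13907.0$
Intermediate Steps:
$t{\left(V \right)} = 4 + V$
$j = - \frac{355}{87}$ ($j = \frac{4 + 7}{-3} + \frac{12}{-29} = 11 \left(- \frac{1}{3}\right) + 12 \left(- \frac{1}{29}\right) = - \frac{11}{3} - \frac{12}{29} = - \frac{355}{87} \approx -4.0805$)
$\left(-24 + j \left(-64\right)\right) + 13670 = \left(-24 - - \frac{22720}{87}\right) + 13670 = \left(-24 + \frac{22720}{87}\right) + 13670 = \frac{20632}{87} + 13670 = \frac{1209922}{87}$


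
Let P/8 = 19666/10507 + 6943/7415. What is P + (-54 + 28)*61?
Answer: -121814128402/77909405 ≈ -1563.5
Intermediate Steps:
P = 1750187928/77909405 (P = 8*(19666/10507 + 6943/7415) = 8*(218773491/77909405) = 1750187928/77909405 ≈ 22.464)
P + (-54 + 28)*61 = 1750187928/77909405 + (-54 + 28)*61 = 1750187928/77909405 - 26*61 = 1750187928/77909405 - 1586 = -121814128402/77909405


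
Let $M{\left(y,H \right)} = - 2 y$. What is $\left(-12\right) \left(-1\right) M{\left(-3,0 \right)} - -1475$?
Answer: $1547$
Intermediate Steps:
$\left(-12\right) \left(-1\right) M{\left(-3,0 \right)} - -1475 = \left(-12\right) \left(-1\right) \left(\left(-2\right) \left(-3\right)\right) - -1475 = 12 \cdot 6 + 1475 = 72 + 1475 = 1547$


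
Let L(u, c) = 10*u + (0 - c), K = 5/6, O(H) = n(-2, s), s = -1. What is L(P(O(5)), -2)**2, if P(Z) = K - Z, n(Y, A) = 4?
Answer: 7921/9 ≈ 880.11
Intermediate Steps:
O(H) = 4
K = 5/6 (K = 5*(1/6) = 5/6 ≈ 0.83333)
P(Z) = 5/6 - Z
L(u, c) = -c + 10*u (L(u, c) = 10*u - c = -c + 10*u)
L(P(O(5)), -2)**2 = (-1*(-2) + 10*(5/6 - 1*4))**2 = (2 + 10*(5/6 - 4))**2 = (2 + 10*(-19/6))**2 = (2 - 95/3)**2 = (-89/3)**2 = 7921/9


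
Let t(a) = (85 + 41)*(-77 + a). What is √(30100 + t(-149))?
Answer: 2*√406 ≈ 40.299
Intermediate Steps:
t(a) = -9702 + 126*a (t(a) = 126*(-77 + a) = -9702 + 126*a)
√(30100 + t(-149)) = √(30100 + (-9702 + 126*(-149))) = √(30100 + (-9702 - 18774)) = √(30100 - 28476) = √1624 = 2*√406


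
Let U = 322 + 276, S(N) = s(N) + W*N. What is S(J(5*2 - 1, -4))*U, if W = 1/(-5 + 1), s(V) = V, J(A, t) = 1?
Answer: 897/2 ≈ 448.50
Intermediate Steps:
W = -1/4 (W = 1/(-4) = -1/4 ≈ -0.25000)
S(N) = 3*N/4 (S(N) = N - N/4 = 3*N/4)
U = 598
S(J(5*2 - 1, -4))*U = ((3/4)*1)*598 = (3/4)*598 = 897/2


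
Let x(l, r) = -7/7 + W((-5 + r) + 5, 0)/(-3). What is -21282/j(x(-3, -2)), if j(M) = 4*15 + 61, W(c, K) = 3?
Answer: -21282/121 ≈ -175.88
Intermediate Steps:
x(l, r) = -2 (x(l, r) = -7/7 + 3/(-3) = -7*⅐ + 3*(-⅓) = -1 - 1 = -2)
j(M) = 121 (j(M) = 60 + 61 = 121)
-21282/j(x(-3, -2)) = -21282/121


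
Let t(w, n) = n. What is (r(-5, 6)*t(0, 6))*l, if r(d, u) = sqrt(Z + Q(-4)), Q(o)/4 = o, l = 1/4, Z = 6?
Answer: 3*I*sqrt(10)/2 ≈ 4.7434*I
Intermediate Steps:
l = 1/4 ≈ 0.25000
Q(o) = 4*o
r(d, u) = I*sqrt(10) (r(d, u) = sqrt(6 + 4*(-4)) = sqrt(6 - 16) = sqrt(-10) = I*sqrt(10))
(r(-5, 6)*t(0, 6))*l = ((I*sqrt(10))*6)*(1/4) = (6*I*sqrt(10))*(1/4) = 3*I*sqrt(10)/2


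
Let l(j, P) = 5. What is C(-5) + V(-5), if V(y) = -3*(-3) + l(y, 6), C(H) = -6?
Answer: 8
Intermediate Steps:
V(y) = 14 (V(y) = -3*(-3) + 5 = 9 + 5 = 14)
C(-5) + V(-5) = -6 + 14 = 8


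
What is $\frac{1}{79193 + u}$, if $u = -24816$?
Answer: $\frac{1}{54377} \approx 1.839 \cdot 10^{-5}$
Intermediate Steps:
$\frac{1}{79193 + u} = \frac{1}{79193 - 24816} = \frac{1}{54377}$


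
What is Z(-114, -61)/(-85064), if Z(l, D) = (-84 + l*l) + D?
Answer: -12851/85064 ≈ -0.15107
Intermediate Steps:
Z(l, D) = -84 + D + l² (Z(l, D) = (-84 + l²) + D = -84 + D + l²)
Z(-114, -61)/(-85064) = (-84 - 61 + (-114)²)/(-85064) = (-84 - 61 + 12996)*(-1/85064) = 12851*(-1/85064) = -12851/85064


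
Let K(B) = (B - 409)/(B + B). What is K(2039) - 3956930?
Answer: -8068179455/2039 ≈ -3.9569e+6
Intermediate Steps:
K(B) = (-409 + B)/(2*B) (K(B) = (-409 + B)/((2*B)) = (-409 + B)*(1/(2*B)) = (-409 + B)/(2*B))
K(2039) - 3956930 = (½)*(-409 + 2039)/2039 - 3956930 = (½)*(1/2039)*1630 - 3956930 = 815/2039 - 3956930 = -8068179455/2039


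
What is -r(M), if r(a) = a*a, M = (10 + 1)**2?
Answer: -14641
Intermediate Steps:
M = 121 (M = 11**2 = 121)
r(a) = a**2
-r(M) = -121**2 = -14641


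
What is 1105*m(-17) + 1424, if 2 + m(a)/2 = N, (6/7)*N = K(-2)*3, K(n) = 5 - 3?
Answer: 12474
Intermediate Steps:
K(n) = 2
N = 7 (N = 7*(2*3)/6 = (7/6)*6 = 7)
m(a) = 10 (m(a) = -4 + 2*7 = -4 + 14 = 10)
1105*m(-17) + 1424 = 1105*10 + 1424 = 11050 + 1424 = 12474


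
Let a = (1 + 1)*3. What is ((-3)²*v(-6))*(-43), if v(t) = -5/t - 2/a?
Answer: -387/2 ≈ -193.50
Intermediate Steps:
a = 6 (a = 2*3 = 6)
v(t) = -⅓ - 5/t (v(t) = -5/t - 2/6 = -5/t - 2*⅙ = -5/t - ⅓ = -⅓ - 5/t)
((-3)²*v(-6))*(-43) = ((-3)²*((⅓)*(-15 - 1*(-6))/(-6)))*(-43) = (9*((⅓)*(-⅙)*(-15 + 6)))*(-43) = (9*((⅓)*(-⅙)*(-9)))*(-43) = (9*(½))*(-43) = (9/2)*(-43) = -387/2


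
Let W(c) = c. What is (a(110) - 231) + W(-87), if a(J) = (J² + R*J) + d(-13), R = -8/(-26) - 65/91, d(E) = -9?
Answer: 1067273/91 ≈ 11728.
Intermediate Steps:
R = -37/91 (R = -8*(-1/26) - 65*1/91 = 4/13 - 5/7 = -37/91 ≈ -0.40659)
a(J) = -9 + J² - 37*J/91 (a(J) = (J² - 37*J/91) - 9 = -9 + J² - 37*J/91)
(a(110) - 231) + W(-87) = ((-9 + 110² - 37/91*110) - 231) - 87 = ((-9 + 12100 - 4070/91) - 231) - 87 = (1096211/91 - 231) - 87 = 1075190/91 - 87 = 1067273/91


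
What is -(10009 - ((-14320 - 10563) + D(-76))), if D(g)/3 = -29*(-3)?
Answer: -34631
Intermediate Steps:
D(g) = 261 (D(g) = 3*(-29*(-3)) = 3*87 = 261)
-(10009 - ((-14320 - 10563) + D(-76))) = -(10009 - ((-14320 - 10563) + 261)) = -(10009 - (-24883 + 261)) = -(10009 - 1*(-24622)) = -(10009 + 24622) = -1*34631 = -34631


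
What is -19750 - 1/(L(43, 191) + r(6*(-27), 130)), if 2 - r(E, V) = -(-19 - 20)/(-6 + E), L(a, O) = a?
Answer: -50026806/2533 ≈ -19750.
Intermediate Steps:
r(E, V) = 2 - 39/(-6 + E) (r(E, V) = 2 - (-1)*(-19 - 20)/(-6 + E) = 2 - (-1)*(-39/(-6 + E)) = 2 - 39/(-6 + E))
-19750 - 1/(L(43, 191) + r(6*(-27), 130)) = -19750 - 1/(43 + (-51 + 2*(6*(-27)))/(-6 + 6*(-27))) = -19750 - 1/(43 + (-51 + 2*(-162))/(-6 - 162)) = -19750 - 1/(43 + (-51 - 324)/(-168)) = -19750 - 1/(43 - 1/168*(-375)) = -19750 - 1/(43 + 125/56) = -19750 - 1/2533/56 = -19750 - 1*56/2533 = -19750 - 56/2533 = -50026806/2533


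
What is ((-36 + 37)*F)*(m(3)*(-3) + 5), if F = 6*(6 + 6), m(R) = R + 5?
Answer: -1368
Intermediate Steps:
m(R) = 5 + R
F = 72 (F = 6*12 = 72)
((-36 + 37)*F)*(m(3)*(-3) + 5) = ((-36 + 37)*72)*((5 + 3)*(-3) + 5) = (1*72)*(8*(-3) + 5) = 72*(-24 + 5) = 72*(-19) = -1368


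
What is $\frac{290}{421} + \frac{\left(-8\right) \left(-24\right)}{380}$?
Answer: $\frac{47758}{39995} \approx 1.1941$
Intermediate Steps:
$\frac{290}{421} + \frac{\left(-8\right) \left(-24\right)}{380} = 290 \cdot \frac{1}{421} + 192 \cdot \frac{1}{380} = \frac{290}{421} + \frac{48}{95} = \frac{47758}{39995}$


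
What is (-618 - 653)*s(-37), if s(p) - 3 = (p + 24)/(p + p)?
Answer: -298685/74 ≈ -4036.3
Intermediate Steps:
s(p) = 3 + (24 + p)/(2*p) (s(p) = 3 + (p + 24)/(p + p) = 3 + (24 + p)/((2*p)) = 3 + (24 + p)*(1/(2*p)) = 3 + (24 + p)/(2*p))
(-618 - 653)*s(-37) = (-618 - 653)*(7/2 + 12/(-37)) = -1271*(7/2 + 12*(-1/37)) = -1271*(7/2 - 12/37) = -1271*235/74 = -298685/74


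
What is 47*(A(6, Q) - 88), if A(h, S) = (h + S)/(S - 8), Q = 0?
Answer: -16685/4 ≈ -4171.3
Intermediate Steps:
A(h, S) = (S + h)/(-8 + S)
47*(A(6, Q) - 88) = 47*((0 + 6)/(-8 + 0) - 88) = 47*(6/(-8) - 88) = 47*(-⅛*6 - 88) = 47*(-¾ - 88) = 47*(-355/4) = -16685/4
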